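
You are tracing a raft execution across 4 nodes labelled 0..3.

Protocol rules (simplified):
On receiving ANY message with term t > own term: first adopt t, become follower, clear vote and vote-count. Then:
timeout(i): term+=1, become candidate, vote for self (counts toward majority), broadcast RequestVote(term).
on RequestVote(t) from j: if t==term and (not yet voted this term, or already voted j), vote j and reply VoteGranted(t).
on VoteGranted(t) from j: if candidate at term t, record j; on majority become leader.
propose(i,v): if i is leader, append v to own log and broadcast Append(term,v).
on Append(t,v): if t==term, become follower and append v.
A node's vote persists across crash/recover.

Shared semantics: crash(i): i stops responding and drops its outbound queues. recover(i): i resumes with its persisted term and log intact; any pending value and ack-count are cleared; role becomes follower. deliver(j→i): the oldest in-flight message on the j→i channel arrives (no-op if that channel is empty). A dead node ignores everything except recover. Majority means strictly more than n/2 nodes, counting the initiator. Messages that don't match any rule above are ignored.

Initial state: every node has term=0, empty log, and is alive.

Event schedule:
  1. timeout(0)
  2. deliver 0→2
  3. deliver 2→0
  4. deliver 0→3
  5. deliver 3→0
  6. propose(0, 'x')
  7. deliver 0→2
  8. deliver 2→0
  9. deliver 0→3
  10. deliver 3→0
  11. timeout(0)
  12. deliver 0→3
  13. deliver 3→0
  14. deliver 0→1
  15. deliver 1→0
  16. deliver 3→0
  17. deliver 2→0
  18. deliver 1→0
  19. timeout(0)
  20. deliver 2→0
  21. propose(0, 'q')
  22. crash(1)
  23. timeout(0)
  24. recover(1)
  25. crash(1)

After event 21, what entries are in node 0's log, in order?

x

1. timeout(0):  <0:cand t1 ->
2. deliver 0→2:  <2:foll t1 ->
3. deliver 2→0:  nop
4. deliver 0→3:  <3:foll t1 ->
5. deliver 3→0:  <0:lead t1 ->
6. propose(0,'x'):  <0:lead t1 x>
7. deliver 0→2:  <2:foll t1 x>
8. deliver 2→0:  nop
9. deliver 0→3:  <3:foll t1 x>
10. deliver 3→0:  nop
11. timeout(0):  <0:cand t2 x>
12. deliver 0→3:  <3:foll t2 x>
13. deliver 3→0:  nop
14. deliver 0→1:  <1:foll t1 ->
15. deliver 1→0:  nop
16. deliver 3→0:  nop
17. deliver 2→0:  nop
18. deliver 1→0:  nop
19. timeout(0):  <0:cand t3 x>
20. deliver 2→0:  nop
21. propose(0,'q'):  nop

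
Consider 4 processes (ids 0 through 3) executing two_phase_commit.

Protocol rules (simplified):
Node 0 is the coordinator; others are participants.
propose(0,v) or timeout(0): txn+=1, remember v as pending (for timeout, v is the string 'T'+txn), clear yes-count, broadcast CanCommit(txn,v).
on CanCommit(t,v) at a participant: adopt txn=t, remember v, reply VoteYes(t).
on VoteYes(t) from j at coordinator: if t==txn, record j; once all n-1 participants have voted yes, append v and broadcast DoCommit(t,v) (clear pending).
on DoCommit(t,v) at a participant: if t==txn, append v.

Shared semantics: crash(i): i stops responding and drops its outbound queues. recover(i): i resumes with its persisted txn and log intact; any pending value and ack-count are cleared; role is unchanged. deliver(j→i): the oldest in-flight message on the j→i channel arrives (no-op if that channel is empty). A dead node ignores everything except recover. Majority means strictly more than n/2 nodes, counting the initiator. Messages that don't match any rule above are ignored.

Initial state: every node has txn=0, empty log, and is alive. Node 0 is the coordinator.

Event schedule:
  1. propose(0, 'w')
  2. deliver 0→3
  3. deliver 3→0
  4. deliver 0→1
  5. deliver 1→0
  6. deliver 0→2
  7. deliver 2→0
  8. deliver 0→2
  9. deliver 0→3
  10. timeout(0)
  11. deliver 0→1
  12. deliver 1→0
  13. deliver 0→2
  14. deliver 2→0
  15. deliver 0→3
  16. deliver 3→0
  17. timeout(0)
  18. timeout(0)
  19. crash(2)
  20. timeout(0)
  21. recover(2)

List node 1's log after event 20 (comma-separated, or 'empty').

step 1 propose(0,'w'): 0={coor,t=1,log=-}
step 2 deliver 0→3: 3={part,t=1,log=-}
step 3 deliver 3→0: —
step 4 deliver 0→1: 1={part,t=1,log=-}
step 5 deliver 1→0: —
step 6 deliver 0→2: 2={part,t=1,log=-}
step 7 deliver 2→0: 0={coor,t=1,log=w}
step 8 deliver 0→2: 2={part,t=1,log=w}
step 9 deliver 0→3: 3={part,t=1,log=w}
step 10 timeout(0): 0={coor,t=2,log=w}
step 11 deliver 0→1: 1={part,t=1,log=w}
step 12 deliver 1→0: —
step 13 deliver 0→2: 2={part,t=2,log=w}
step 14 deliver 2→0: —
step 15 deliver 0→3: 3={part,t=2,log=w}
step 16 deliver 3→0: —
step 17 timeout(0): 0={coor,t=3,log=w}
step 18 timeout(0): 0={coor,t=4,log=w}
step 19 crash(2): 2={✗part,t=2,log=w}
step 20 timeout(0): 0={coor,t=5,log=w}

w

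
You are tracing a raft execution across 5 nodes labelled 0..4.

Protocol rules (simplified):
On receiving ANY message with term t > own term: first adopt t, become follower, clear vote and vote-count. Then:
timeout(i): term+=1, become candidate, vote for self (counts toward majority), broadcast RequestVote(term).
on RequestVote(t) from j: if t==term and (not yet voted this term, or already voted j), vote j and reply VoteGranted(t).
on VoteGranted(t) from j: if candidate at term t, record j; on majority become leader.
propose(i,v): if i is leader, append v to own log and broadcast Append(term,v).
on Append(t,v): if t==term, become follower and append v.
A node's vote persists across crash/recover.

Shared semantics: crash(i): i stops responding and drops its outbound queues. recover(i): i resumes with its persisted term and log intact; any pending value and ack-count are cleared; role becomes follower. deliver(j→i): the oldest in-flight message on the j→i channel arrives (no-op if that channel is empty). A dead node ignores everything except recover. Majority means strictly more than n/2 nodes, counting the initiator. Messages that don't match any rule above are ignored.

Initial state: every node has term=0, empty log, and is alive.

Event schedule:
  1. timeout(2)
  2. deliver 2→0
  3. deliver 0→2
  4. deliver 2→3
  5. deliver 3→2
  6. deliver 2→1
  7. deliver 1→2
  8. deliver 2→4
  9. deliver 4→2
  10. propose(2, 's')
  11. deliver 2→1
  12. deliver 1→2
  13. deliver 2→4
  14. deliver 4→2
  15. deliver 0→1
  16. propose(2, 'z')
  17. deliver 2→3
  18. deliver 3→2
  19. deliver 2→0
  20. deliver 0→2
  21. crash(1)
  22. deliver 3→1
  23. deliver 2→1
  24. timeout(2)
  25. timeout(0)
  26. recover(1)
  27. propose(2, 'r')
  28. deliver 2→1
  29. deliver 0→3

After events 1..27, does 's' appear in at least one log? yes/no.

yes

step 1 timeout(2): 2={cand,t=1,log=-}
step 2 deliver 2→0: 0={foll,t=1,log=-}
step 3 deliver 0→2: —
step 4 deliver 2→3: 3={foll,t=1,log=-}
step 5 deliver 3→2: 2={lead,t=1,log=-}
step 6 deliver 2→1: 1={foll,t=1,log=-}
step 7 deliver 1→2: —
step 8 deliver 2→4: 4={foll,t=1,log=-}
step 9 deliver 4→2: —
step 10 propose(2,'s'): 2={lead,t=1,log=s}
step 11 deliver 2→1: 1={foll,t=1,log=s}
step 12 deliver 1→2: —
step 13 deliver 2→4: 4={foll,t=1,log=s}
step 14 deliver 4→2: —
step 15 deliver 0→1: —
step 16 propose(2,'z'): 2={lead,t=1,log=s,z}
step 17 deliver 2→3: 3={foll,t=1,log=s}
step 18 deliver 3→2: —
step 19 deliver 2→0: 0={foll,t=1,log=s}
step 20 deliver 0→2: —
step 21 crash(1): 1={✗foll,t=1,log=s}
step 22 deliver 3→1: —
step 23 deliver 2→1: —
step 24 timeout(2): 2={cand,t=2,log=s,z}
step 25 timeout(0): 0={cand,t=2,log=s}
step 26 recover(1): 1={foll,t=1,log=s}
step 27 propose(2,'r'): —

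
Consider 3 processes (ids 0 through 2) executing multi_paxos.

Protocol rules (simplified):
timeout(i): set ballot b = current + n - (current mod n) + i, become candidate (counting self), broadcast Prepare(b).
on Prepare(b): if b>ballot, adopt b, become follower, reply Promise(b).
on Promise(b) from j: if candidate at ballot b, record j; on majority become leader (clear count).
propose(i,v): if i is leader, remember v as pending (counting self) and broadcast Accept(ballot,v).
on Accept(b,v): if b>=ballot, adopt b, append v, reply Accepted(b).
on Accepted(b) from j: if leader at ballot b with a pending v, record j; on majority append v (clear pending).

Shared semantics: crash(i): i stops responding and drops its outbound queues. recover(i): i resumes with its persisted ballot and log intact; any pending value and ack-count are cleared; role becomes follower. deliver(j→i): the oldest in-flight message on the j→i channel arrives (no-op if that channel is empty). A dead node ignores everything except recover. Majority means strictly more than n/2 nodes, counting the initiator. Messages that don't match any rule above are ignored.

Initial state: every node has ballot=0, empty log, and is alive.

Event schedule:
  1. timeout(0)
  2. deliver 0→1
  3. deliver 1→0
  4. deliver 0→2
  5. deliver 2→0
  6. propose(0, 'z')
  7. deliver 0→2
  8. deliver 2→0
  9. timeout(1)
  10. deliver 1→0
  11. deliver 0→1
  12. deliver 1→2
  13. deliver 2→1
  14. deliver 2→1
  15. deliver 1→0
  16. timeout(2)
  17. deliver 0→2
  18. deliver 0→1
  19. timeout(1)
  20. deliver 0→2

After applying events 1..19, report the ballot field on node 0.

7

e1 timeout(0): 0[cand,b=3,-]
e2 deliver 0→1: 1[foll,b=3,-]
e3 deliver 1→0: 0[lead,b=3,-]
e4 deliver 0→2: 2[foll,b=3,-]
e5 deliver 2→0: ·
e6 propose(0,'z'): ·
e7 deliver 0→2: 2[foll,b=3,z]
e8 deliver 2→0: 0[lead,b=3,z]
e9 timeout(1): 1[cand,b=7,-]
e10 deliver 1→0: 0[foll,b=7,z]
e11 deliver 0→1: ·
e12 deliver 1→2: 2[foll,b=7,z]
e13 deliver 2→1: 1[lead,b=7,-]
e14 deliver 2→1: ·
e15 deliver 1→0: ·
e16 timeout(2): 2[cand,b=11,z]
e17 deliver 0→2: ·
e18 deliver 0→1: ·
e19 timeout(1): 1[cand,b=10,-]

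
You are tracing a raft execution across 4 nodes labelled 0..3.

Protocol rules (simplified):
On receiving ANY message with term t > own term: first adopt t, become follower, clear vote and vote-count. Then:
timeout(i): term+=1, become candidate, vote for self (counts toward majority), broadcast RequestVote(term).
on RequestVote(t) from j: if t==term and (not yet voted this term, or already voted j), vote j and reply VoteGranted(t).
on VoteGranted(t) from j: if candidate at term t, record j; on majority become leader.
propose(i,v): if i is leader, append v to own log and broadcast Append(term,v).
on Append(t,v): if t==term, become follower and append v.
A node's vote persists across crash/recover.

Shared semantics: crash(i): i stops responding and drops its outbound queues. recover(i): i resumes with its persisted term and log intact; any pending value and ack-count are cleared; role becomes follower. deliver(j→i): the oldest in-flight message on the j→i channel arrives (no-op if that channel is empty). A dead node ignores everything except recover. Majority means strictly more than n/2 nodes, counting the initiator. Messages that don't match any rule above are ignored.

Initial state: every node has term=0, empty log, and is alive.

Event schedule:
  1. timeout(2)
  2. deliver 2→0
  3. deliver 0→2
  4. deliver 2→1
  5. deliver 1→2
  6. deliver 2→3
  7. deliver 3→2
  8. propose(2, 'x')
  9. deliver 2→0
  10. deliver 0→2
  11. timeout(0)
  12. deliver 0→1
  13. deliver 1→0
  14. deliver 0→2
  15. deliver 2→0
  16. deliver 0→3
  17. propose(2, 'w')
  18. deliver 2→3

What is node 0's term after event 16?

2

[1] timeout(2) → N2(cand t1 [-])
[2] deliver 2→0 → N0(foll t1 [-])
[3] deliver 0→2 → ∅
[4] deliver 2→1 → N1(foll t1 [-])
[5] deliver 1→2 → N2(lead t1 [-])
[6] deliver 2→3 → N3(foll t1 [-])
[7] deliver 3→2 → ∅
[8] propose(2,'x') → N2(lead t1 [x])
[9] deliver 2→0 → N0(foll t1 [x])
[10] deliver 0→2 → ∅
[11] timeout(0) → N0(cand t2 [x])
[12] deliver 0→1 → N1(foll t2 [-])
[13] deliver 1→0 → ∅
[14] deliver 0→2 → N2(foll t2 [x])
[15] deliver 2→0 → N0(lead t2 [x])
[16] deliver 0→3 → N3(foll t2 [-])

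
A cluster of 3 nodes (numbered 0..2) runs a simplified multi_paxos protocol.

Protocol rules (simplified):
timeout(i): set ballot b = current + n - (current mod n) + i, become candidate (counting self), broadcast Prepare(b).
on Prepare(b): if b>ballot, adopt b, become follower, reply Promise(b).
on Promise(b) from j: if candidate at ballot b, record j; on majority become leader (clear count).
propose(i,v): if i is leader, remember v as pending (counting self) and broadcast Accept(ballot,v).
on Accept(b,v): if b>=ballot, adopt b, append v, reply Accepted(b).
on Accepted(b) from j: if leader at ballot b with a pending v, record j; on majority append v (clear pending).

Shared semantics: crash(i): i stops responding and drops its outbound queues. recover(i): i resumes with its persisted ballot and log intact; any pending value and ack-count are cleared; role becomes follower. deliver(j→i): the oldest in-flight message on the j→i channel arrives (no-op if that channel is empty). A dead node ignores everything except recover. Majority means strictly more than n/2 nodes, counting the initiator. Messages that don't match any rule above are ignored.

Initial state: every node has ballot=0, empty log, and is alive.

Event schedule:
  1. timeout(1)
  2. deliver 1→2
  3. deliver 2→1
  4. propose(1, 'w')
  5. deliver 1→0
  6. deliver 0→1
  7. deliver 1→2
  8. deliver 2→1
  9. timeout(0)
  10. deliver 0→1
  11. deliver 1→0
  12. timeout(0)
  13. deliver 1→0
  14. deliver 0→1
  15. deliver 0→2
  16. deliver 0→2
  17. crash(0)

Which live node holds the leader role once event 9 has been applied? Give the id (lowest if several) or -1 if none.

[1] timeout(1) → N1(cand b4 [-])
[2] deliver 1→2 → N2(foll b4 [-])
[3] deliver 2→1 → N1(lead b4 [-])
[4] propose(1,'w') → ∅
[5] deliver 1→0 → N0(foll b4 [-])
[6] deliver 0→1 → ∅
[7] deliver 1→2 → N2(foll b4 [w])
[8] deliver 2→1 → N1(lead b4 [w])
[9] timeout(0) → N0(cand b6 [-])

1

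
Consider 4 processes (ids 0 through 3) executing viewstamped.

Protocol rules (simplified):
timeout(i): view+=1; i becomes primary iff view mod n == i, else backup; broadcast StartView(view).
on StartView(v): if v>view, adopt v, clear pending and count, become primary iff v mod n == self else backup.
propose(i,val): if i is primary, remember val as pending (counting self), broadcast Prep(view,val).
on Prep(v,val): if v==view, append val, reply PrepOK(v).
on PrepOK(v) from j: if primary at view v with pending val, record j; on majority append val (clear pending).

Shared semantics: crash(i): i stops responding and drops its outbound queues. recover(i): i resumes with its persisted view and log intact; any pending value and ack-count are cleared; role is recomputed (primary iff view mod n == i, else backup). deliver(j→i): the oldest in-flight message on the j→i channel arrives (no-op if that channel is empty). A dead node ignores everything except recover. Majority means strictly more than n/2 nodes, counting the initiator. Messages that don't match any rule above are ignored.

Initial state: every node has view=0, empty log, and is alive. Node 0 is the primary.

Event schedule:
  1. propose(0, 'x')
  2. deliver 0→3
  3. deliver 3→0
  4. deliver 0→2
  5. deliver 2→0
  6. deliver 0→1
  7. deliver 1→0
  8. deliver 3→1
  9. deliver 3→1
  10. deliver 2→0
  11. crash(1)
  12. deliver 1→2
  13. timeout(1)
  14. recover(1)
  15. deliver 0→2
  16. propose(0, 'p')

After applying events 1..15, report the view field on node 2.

after 1 — propose(0,'x'): ·
after 2 — deliver 0→3: n3:back/v0/[x]
after 3 — deliver 3→0: ·
after 4 — deliver 0→2: n2:back/v0/[x]
after 5 — deliver 2→0: n0:prim/v0/[x]
after 6 — deliver 0→1: n1:back/v0/[x]
after 7 — deliver 1→0: ·
after 8 — deliver 3→1: ·
after 9 — deliver 3→1: ·
after 10 — deliver 2→0: ·
after 11 — crash(1): n1:✗back/v0/[x]
after 12 — deliver 1→2: ·
after 13 — timeout(1): ·
after 14 — recover(1): n1:back/v0/[x]
after 15 — deliver 0→2: ·

0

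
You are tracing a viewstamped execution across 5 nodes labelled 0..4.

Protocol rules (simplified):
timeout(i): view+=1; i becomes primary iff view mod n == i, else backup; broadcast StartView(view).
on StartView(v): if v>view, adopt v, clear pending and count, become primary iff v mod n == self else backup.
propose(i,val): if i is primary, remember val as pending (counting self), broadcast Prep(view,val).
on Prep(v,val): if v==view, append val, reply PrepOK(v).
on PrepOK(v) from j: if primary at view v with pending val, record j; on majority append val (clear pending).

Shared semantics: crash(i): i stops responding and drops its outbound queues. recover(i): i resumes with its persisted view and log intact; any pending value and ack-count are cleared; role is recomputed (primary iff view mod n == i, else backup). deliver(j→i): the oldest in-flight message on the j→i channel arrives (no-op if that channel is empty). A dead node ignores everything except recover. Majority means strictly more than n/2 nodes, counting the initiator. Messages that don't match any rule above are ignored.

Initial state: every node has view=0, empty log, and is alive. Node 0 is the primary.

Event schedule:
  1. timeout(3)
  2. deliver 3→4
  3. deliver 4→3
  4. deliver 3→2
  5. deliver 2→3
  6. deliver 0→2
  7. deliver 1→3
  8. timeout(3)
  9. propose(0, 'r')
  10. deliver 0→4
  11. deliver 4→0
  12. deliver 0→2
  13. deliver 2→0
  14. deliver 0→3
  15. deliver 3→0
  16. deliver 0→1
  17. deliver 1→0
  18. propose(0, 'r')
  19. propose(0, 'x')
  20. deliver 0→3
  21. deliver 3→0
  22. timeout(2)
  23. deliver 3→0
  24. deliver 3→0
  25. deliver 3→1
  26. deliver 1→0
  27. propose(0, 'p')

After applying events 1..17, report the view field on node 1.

0

e1 timeout(3): 3[back,v=1,-]
e2 deliver 3→4: 4[back,v=1,-]
e3 deliver 4→3: ·
e4 deliver 3→2: 2[back,v=1,-]
e5 deliver 2→3: ·
e6 deliver 0→2: ·
e7 deliver 1→3: ·
e8 timeout(3): 3[back,v=2,-]
e9 propose(0,'r'): ·
e10 deliver 0→4: ·
e11 deliver 4→0: ·
e12 deliver 0→2: ·
e13 deliver 2→0: ·
e14 deliver 0→3: ·
e15 deliver 3→0: 0[back,v=1,-]
e16 deliver 0→1: 1[back,v=0,r]
e17 deliver 1→0: ·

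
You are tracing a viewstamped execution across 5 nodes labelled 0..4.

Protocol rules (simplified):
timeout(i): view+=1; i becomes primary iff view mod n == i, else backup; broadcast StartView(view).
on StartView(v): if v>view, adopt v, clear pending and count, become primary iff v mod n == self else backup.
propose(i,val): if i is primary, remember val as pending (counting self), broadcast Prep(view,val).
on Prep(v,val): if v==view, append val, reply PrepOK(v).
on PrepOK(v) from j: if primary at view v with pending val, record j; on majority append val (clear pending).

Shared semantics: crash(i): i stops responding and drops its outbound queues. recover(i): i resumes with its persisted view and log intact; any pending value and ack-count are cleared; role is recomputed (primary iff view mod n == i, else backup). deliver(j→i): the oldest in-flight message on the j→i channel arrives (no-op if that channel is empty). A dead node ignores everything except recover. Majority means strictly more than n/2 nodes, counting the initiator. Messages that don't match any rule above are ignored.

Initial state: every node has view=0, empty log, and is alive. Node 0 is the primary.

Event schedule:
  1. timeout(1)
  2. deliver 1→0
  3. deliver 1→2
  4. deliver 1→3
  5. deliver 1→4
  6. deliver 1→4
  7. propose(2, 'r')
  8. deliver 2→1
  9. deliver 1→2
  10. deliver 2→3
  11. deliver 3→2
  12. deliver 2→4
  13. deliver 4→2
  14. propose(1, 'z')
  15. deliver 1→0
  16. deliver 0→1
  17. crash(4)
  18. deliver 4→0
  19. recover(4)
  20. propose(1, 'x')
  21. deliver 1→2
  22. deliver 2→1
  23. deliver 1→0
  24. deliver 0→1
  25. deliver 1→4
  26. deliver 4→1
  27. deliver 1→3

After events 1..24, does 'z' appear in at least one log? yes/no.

e1 timeout(1): 1[prim,v=1,-]
e2 deliver 1→0: 0[back,v=1,-]
e3 deliver 1→2: 2[back,v=1,-]
e4 deliver 1→3: 3[back,v=1,-]
e5 deliver 1→4: 4[back,v=1,-]
e6 deliver 1→4: ·
e7 propose(2,'r'): ·
e8 deliver 2→1: ·
e9 deliver 1→2: ·
e10 deliver 2→3: ·
e11 deliver 3→2: ·
e12 deliver 2→4: ·
e13 deliver 4→2: ·
e14 propose(1,'z'): ·
e15 deliver 1→0: 0[back,v=1,z]
e16 deliver 0→1: ·
e17 crash(4): 4[✗back,v=1,-]
e18 deliver 4→0: ·
e19 recover(4): 4[back,v=1,-]
e20 propose(1,'x'): ·
e21 deliver 1→2: 2[back,v=1,z]
e22 deliver 2→1: ·
e23 deliver 1→0: 0[back,v=1,z,x]
e24 deliver 0→1: 1[prim,v=1,x]

yes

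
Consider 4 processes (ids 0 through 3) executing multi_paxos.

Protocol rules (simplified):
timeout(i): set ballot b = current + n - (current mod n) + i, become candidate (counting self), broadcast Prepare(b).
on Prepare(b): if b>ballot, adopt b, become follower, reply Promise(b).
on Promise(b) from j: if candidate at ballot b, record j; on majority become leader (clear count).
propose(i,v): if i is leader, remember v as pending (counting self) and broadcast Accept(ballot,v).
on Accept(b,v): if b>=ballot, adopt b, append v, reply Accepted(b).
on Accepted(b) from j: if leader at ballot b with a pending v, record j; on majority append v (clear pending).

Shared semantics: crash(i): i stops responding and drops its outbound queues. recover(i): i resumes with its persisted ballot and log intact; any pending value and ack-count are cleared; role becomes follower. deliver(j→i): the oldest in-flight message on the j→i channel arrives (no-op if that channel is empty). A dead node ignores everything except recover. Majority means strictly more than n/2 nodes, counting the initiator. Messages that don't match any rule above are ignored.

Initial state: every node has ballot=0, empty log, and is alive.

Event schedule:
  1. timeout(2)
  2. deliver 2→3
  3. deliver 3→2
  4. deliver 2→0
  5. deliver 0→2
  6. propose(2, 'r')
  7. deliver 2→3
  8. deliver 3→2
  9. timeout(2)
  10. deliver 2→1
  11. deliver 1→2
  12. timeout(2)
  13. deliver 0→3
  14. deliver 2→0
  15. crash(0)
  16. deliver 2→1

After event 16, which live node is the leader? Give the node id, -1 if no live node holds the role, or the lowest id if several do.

-1

1. timeout(2):  <2:cand b6 ->
2. deliver 2→3:  <3:foll b6 ->
3. deliver 3→2:  nop
4. deliver 2→0:  <0:foll b6 ->
5. deliver 0→2:  <2:lead b6 ->
6. propose(2,'r'):  nop
7. deliver 2→3:  <3:foll b6 r>
8. deliver 3→2:  nop
9. timeout(2):  <2:cand b10 ->
10. deliver 2→1:  <1:foll b6 ->
11. deliver 1→2:  nop
12. timeout(2):  <2:cand b14 ->
13. deliver 0→3:  nop
14. deliver 2→0:  <0:foll b6 r>
15. crash(0):  <0:✗foll b6 r>
16. deliver 2→1:  <1:foll b6 r>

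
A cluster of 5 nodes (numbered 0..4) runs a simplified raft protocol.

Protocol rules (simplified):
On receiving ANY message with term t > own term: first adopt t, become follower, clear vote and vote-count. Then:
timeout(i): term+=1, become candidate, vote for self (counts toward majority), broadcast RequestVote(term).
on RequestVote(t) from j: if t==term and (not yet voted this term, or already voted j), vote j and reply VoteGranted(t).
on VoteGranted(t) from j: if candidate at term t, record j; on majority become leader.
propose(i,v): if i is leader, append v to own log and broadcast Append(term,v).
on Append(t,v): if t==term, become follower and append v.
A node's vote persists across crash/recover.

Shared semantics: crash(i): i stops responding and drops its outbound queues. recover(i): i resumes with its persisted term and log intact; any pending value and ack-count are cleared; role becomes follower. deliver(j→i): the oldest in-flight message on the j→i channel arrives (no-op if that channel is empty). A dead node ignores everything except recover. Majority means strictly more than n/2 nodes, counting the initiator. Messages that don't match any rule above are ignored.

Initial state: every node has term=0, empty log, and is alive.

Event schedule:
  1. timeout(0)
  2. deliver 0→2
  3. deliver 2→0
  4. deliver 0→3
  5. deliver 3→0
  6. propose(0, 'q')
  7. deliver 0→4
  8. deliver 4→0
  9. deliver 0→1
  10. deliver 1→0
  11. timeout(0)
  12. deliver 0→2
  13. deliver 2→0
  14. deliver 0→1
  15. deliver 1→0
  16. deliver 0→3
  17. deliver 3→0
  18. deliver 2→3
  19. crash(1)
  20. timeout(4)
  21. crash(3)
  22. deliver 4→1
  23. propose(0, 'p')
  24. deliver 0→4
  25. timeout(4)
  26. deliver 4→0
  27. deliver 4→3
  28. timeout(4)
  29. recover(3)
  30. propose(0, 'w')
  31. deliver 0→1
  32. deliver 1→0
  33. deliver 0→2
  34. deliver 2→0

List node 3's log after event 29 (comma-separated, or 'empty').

after 1 — timeout(0): n0:cand/t1/[-]
after 2 — deliver 0→2: n2:foll/t1/[-]
after 3 — deliver 2→0: ·
after 4 — deliver 0→3: n3:foll/t1/[-]
after 5 — deliver 3→0: n0:lead/t1/[-]
after 6 — propose(0,'q'): n0:lead/t1/[q]
after 7 — deliver 0→4: n4:foll/t1/[-]
after 8 — deliver 4→0: ·
after 9 — deliver 0→1: n1:foll/t1/[-]
after 10 — deliver 1→0: ·
after 11 — timeout(0): n0:cand/t2/[q]
after 12 — deliver 0→2: n2:foll/t1/[q]
after 13 — deliver 2→0: ·
after 14 — deliver 0→1: n1:foll/t1/[q]
after 15 — deliver 1→0: ·
after 16 — deliver 0→3: n3:foll/t1/[q]
after 17 — deliver 3→0: ·
after 18 — deliver 2→3: ·
after 19 — crash(1): n1:✗foll/t1/[q]
after 20 — timeout(4): n4:cand/t2/[-]
after 21 — crash(3): n3:✗foll/t1/[q]
after 22 — deliver 4→1: ·
after 23 — propose(0,'p'): ·
after 24 — deliver 0→4: ·
after 25 — timeout(4): n4:cand/t3/[-]
after 26 — deliver 4→0: ·
after 27 — deliver 4→3: ·
after 28 — timeout(4): n4:cand/t4/[-]
after 29 — recover(3): n3:foll/t1/[q]

q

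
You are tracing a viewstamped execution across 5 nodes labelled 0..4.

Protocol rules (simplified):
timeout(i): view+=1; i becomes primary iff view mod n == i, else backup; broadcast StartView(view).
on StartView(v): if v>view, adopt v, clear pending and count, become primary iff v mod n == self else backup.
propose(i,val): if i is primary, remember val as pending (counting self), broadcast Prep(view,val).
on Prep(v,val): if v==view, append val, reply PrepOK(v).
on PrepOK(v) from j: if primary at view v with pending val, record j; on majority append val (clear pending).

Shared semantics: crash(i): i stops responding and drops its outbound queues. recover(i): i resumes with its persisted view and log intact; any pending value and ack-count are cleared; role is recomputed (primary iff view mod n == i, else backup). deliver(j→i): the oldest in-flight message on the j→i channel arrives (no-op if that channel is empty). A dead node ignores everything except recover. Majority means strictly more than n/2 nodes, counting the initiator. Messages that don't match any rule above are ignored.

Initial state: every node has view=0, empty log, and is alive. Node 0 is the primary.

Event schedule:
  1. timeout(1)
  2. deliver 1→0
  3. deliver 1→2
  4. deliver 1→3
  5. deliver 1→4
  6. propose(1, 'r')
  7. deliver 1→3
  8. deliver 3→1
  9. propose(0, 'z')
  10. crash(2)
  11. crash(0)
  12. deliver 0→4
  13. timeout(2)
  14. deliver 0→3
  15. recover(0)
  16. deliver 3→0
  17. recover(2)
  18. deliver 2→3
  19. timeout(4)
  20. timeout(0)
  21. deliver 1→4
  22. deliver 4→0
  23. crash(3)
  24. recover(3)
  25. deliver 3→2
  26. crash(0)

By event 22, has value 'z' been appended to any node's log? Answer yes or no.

[1] timeout(1) → N1(prim v1 [-])
[2] deliver 1→0 → N0(back v1 [-])
[3] deliver 1→2 → N2(back v1 [-])
[4] deliver 1→3 → N3(back v1 [-])
[5] deliver 1→4 → N4(back v1 [-])
[6] propose(1,'r') → ∅
[7] deliver 1→3 → N3(back v1 [r])
[8] deliver 3→1 → ∅
[9] propose(0,'z') → ∅
[10] crash(2) → N2(✗back v1 [-])
[11] crash(0) → N0(✗back v1 [-])
[12] deliver 0→4 → ∅
[13] timeout(2) → ∅
[14] deliver 0→3 → ∅
[15] recover(0) → N0(back v1 [-])
[16] deliver 3→0 → ∅
[17] recover(2) → N2(back v1 [-])
[18] deliver 2→3 → ∅
[19] timeout(4) → N4(back v2 [-])
[20] timeout(0) → N0(back v2 [-])
[21] deliver 1→4 → ∅
[22] deliver 4→0 → ∅

no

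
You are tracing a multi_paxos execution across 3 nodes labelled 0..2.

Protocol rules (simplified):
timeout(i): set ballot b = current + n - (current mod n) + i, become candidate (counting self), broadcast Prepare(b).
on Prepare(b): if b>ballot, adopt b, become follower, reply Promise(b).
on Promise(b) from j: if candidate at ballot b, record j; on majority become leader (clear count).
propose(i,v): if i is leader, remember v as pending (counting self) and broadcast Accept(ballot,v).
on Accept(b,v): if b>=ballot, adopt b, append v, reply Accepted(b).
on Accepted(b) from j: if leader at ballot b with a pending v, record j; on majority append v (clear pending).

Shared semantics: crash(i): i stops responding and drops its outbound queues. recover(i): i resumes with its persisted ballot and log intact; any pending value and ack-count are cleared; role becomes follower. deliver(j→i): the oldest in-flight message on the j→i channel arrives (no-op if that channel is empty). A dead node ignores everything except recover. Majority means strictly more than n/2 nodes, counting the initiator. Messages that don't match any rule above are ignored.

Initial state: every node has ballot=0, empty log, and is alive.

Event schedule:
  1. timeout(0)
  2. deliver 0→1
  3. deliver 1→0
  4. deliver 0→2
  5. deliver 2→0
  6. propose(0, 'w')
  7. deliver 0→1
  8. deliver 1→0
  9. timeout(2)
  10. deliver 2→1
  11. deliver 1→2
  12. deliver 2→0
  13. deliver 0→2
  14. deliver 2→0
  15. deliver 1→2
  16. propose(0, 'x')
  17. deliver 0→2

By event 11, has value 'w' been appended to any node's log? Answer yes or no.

yes

1. timeout(0):  <0:cand b3 ->
2. deliver 0→1:  <1:foll b3 ->
3. deliver 1→0:  <0:lead b3 ->
4. deliver 0→2:  <2:foll b3 ->
5. deliver 2→0:  nop
6. propose(0,'w'):  nop
7. deliver 0→1:  <1:foll b3 w>
8. deliver 1→0:  <0:lead b3 w>
9. timeout(2):  <2:cand b8 ->
10. deliver 2→1:  <1:foll b8 w>
11. deliver 1→2:  <2:lead b8 ->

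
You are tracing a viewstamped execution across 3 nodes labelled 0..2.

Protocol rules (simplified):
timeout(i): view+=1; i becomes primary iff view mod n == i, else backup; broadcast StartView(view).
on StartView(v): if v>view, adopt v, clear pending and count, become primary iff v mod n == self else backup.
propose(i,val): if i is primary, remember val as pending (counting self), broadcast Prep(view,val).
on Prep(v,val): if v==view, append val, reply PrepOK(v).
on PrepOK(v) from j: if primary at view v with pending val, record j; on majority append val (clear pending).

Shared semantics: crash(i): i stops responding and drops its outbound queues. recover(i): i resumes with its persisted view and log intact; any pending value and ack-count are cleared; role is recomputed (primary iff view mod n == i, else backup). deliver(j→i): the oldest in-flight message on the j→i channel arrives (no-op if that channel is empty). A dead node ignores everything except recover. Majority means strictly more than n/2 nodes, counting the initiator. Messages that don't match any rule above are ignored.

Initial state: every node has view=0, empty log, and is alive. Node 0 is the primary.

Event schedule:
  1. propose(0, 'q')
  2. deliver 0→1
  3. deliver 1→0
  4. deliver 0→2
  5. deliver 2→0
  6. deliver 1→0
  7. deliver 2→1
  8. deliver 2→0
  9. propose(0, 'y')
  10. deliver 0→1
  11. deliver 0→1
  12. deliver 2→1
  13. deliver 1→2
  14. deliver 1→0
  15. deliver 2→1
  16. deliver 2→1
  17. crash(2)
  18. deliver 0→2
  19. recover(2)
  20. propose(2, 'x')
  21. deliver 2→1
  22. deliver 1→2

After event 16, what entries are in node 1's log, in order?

q,y

step 1 propose(0,'q'): —
step 2 deliver 0→1: 1={back,v=0,log=q}
step 3 deliver 1→0: 0={prim,v=0,log=q}
step 4 deliver 0→2: 2={back,v=0,log=q}
step 5 deliver 2→0: —
step 6 deliver 1→0: —
step 7 deliver 2→1: —
step 8 deliver 2→0: —
step 9 propose(0,'y'): —
step 10 deliver 0→1: 1={back,v=0,log=q,y}
step 11 deliver 0→1: —
step 12 deliver 2→1: —
step 13 deliver 1→2: —
step 14 deliver 1→0: 0={prim,v=0,log=q,y}
step 15 deliver 2→1: —
step 16 deliver 2→1: —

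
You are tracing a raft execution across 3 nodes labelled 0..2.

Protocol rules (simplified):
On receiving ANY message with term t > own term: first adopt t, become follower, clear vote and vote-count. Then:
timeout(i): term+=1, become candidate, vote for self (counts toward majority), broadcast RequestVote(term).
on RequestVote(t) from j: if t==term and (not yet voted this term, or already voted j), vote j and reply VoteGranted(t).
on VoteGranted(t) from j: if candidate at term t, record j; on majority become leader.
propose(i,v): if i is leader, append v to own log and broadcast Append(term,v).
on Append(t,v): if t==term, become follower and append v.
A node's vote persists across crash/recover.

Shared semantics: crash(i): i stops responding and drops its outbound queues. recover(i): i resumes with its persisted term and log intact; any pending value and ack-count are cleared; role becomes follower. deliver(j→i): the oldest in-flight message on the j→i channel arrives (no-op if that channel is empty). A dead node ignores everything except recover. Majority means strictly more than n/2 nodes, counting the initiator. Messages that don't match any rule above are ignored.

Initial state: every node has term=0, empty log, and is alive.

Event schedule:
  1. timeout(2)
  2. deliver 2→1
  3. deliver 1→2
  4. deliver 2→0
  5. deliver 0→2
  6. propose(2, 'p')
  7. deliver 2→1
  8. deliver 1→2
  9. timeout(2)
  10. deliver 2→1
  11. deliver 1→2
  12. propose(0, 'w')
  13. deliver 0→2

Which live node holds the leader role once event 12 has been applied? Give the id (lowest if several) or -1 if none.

2

after 1 — timeout(2): n2:cand/t1/[-]
after 2 — deliver 2→1: n1:foll/t1/[-]
after 3 — deliver 1→2: n2:lead/t1/[-]
after 4 — deliver 2→0: n0:foll/t1/[-]
after 5 — deliver 0→2: ·
after 6 — propose(2,'p'): n2:lead/t1/[p]
after 7 — deliver 2→1: n1:foll/t1/[p]
after 8 — deliver 1→2: ·
after 9 — timeout(2): n2:cand/t2/[p]
after 10 — deliver 2→1: n1:foll/t2/[p]
after 11 — deliver 1→2: n2:lead/t2/[p]
after 12 — propose(0,'w'): ·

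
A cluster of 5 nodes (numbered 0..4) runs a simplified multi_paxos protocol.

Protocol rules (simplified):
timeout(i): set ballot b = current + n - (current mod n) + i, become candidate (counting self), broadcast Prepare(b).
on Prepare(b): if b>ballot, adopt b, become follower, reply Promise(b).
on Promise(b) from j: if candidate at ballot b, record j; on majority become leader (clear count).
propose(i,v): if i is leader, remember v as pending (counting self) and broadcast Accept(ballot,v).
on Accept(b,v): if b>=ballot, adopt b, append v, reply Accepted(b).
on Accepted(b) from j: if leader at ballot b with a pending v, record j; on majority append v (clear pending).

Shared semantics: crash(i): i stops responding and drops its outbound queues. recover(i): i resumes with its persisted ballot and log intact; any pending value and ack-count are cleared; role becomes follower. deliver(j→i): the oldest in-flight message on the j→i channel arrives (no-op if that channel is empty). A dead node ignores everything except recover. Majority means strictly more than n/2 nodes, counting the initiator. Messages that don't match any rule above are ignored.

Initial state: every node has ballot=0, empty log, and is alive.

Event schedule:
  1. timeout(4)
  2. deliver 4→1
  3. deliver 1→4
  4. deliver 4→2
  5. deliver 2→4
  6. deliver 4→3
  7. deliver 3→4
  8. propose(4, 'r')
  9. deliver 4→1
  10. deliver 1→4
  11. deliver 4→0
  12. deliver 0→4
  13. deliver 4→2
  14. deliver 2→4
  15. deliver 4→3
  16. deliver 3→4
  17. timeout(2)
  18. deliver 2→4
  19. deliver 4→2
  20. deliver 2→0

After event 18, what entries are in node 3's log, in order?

r

1. timeout(4):  <4:cand b9 ->
2. deliver 4→1:  <1:foll b9 ->
3. deliver 1→4:  nop
4. deliver 4→2:  <2:foll b9 ->
5. deliver 2→4:  <4:lead b9 ->
6. deliver 4→3:  <3:foll b9 ->
7. deliver 3→4:  nop
8. propose(4,'r'):  nop
9. deliver 4→1:  <1:foll b9 r>
10. deliver 1→4:  nop
11. deliver 4→0:  <0:foll b9 ->
12. deliver 0→4:  nop
13. deliver 4→2:  <2:foll b9 r>
14. deliver 2→4:  <4:lead b9 r>
15. deliver 4→3:  <3:foll b9 r>
16. deliver 3→4:  nop
17. timeout(2):  <2:cand b12 r>
18. deliver 2→4:  <4:foll b12 r>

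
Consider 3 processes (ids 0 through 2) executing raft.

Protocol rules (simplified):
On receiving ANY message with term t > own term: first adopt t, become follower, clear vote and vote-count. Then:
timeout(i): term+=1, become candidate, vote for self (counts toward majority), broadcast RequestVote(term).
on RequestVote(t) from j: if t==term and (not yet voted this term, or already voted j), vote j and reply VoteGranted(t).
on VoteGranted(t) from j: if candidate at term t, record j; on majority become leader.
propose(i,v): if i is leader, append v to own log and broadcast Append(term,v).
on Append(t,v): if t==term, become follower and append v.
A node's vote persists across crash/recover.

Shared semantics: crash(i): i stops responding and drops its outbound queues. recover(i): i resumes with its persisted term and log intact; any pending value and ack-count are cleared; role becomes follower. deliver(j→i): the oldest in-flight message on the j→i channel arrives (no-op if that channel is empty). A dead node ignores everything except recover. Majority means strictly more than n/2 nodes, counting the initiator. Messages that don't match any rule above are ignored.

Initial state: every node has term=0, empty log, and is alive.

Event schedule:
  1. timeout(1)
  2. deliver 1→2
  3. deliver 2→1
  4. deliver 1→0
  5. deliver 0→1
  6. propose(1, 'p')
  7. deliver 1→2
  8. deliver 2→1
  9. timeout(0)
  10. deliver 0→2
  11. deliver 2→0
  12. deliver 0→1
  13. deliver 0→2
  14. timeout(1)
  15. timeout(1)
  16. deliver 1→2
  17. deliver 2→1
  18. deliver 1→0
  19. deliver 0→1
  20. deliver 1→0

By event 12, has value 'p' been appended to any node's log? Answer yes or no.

yes

after 1 — timeout(1): n1:cand/t1/[-]
after 2 — deliver 1→2: n2:foll/t1/[-]
after 3 — deliver 2→1: n1:lead/t1/[-]
after 4 — deliver 1→0: n0:foll/t1/[-]
after 5 — deliver 0→1: ·
after 6 — propose(1,'p'): n1:lead/t1/[p]
after 7 — deliver 1→2: n2:foll/t1/[p]
after 8 — deliver 2→1: ·
after 9 — timeout(0): n0:cand/t2/[-]
after 10 — deliver 0→2: n2:foll/t2/[p]
after 11 — deliver 2→0: n0:lead/t2/[-]
after 12 — deliver 0→1: n1:foll/t2/[p]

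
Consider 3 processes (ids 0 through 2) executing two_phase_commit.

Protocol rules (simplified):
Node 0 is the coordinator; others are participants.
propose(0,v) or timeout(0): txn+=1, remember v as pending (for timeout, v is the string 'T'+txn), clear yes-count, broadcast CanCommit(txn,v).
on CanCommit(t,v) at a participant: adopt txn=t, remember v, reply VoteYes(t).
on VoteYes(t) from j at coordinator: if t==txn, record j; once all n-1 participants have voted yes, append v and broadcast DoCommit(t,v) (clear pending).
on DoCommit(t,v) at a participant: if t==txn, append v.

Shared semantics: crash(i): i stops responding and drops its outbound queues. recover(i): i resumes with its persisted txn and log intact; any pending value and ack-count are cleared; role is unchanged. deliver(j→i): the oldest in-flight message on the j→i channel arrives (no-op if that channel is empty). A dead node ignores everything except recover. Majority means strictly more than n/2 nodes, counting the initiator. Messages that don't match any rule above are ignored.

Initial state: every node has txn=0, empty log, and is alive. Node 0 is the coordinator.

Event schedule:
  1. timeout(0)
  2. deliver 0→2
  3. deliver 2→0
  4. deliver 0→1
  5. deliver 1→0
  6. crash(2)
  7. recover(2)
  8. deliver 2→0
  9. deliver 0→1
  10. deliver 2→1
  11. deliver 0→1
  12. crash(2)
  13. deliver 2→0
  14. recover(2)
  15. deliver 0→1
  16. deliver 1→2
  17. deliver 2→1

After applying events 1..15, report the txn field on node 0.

[1] timeout(0) → N0(coor t1 [-])
[2] deliver 0→2 → N2(part t1 [-])
[3] deliver 2→0 → ∅
[4] deliver 0→1 → N1(part t1 [-])
[5] deliver 1→0 → N0(coor t1 [T1])
[6] crash(2) → N2(✗part t1 [-])
[7] recover(2) → N2(part t1 [-])
[8] deliver 2→0 → ∅
[9] deliver 0→1 → N1(part t1 [T1])
[10] deliver 2→1 → ∅
[11] deliver 0→1 → ∅
[12] crash(2) → N2(✗part t1 [-])
[13] deliver 2→0 → ∅
[14] recover(2) → N2(part t1 [-])
[15] deliver 0→1 → ∅

1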